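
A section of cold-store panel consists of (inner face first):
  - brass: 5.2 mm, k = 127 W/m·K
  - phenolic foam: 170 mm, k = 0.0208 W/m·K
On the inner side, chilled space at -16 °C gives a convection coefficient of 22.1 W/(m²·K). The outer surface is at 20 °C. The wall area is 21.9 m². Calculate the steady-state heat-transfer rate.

Q ≈ 95.9 W

Series thermal resistances:
R_inner film = 1/(h_i·A) = 1/(22.1×21.9) = 0.002066 K/W
R_brass = L/(kA) = 0.0052/(127×21.9) = 1.87×10^-6 K/W
R_phenolic foam = L/(kA) = 0.17/(0.0208×21.9) = 0.3732 K/W
R_total = 0.3753 K/W
Q = ΔT / R_total = 36 / 0.3753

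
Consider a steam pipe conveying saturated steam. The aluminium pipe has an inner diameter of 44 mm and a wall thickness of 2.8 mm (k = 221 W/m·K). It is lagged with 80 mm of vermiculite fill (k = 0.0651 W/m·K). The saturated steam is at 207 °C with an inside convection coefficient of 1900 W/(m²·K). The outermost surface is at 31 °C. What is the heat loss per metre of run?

Cylindrical conduction, so R = ln(r₂/r₁)/(2πkL) per layer, in series:
R_inner film = 1/(h_i·2πr₁L) = 1/(1900×2π×0.022×1) = 0.003808 K/W
R_aluminium pipe wall = ln(24.8/22)/(2π×221×1) = 8.628×10^-5 K/W
R_vermiculite fill = ln(104.8/24.8)/(2π×0.0651×1) = 3.523 K/W
R_total = 3.527 K/W
Q = ΔT/R_total = 176/3.527

q′ ≈ 49.9 W/m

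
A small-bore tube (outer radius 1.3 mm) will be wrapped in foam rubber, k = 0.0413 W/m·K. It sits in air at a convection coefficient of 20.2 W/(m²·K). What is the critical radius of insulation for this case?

r_cr ≈ 2.04 mm

For a cylinder r_cr = k/h = 0.0413/20.2
r_cr = 2.04 mm; since the bare radius (1.3 mm) is below r_cr, adding a thin layer of insulation will *increase* heat loss.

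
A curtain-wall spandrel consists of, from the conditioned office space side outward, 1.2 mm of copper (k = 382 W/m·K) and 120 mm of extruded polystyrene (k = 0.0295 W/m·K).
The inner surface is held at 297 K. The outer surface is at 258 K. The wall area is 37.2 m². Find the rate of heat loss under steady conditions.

Q ≈ 357 W

Thermal resistances in series:
R_copper = L/(kA) = 0.0012/(382×37.2) = 8.445×10^-8 K/W
R_extruded polystyrene = L/(kA) = 0.12/(0.0295×37.2) = 0.1093 K/W
R_total = 0.1093 K/W
Q = ΔT / R_total = 39 / 0.1093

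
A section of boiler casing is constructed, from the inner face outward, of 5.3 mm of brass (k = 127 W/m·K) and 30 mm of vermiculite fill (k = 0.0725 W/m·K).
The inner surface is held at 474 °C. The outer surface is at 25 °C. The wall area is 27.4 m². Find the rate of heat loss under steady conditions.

Using the resistance-network approach (series):
R_brass = L/(kA) = 0.0053/(127×27.4) = 1.523×10^-6 K/W
R_vermiculite fill = L/(kA) = 0.03/(0.0725×27.4) = 0.0151 K/W
R_total = 0.0151 K/W
Q = ΔT / R_total = 449 / 0.0151

Q ≈ 29700 W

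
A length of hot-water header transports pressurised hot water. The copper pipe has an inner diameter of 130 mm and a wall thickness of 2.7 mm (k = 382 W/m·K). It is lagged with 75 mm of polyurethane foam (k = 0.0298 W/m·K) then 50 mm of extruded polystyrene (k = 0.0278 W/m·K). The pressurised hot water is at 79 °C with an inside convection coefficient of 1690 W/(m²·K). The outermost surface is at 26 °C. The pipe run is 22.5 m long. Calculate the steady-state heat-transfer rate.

Treating each annulus and film as a series resistance:
R_inner film = 1/(h_i·2πr₁L) = 1/(1690×2π×0.065×22.5) = 6.439×10^-5 K/W
R_copper pipe wall = ln(67.7/65)/(2π×382×22.5) = 7.536×10^-7 K/W
R_polyurethane foam = ln(142.7/67.7)/(2π×0.0298×22.5) = 0.177 K/W
R_extruded polystyrene = ln(192.7/142.7)/(2π×0.0278×22.5) = 0.07643 K/W
R_total = 0.2535 K/W
Q = ΔT/R_total = 53/0.2535

Q ≈ 209 W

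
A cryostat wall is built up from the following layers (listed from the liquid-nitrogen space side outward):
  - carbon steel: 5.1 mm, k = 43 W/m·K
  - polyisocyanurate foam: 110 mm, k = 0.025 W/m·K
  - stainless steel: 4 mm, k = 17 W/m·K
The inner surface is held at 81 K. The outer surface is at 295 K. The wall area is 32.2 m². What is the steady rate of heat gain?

Treating each layer as a thermal resistance in series:
R_carbon steel = L/(kA) = 0.0051/(43×32.2) = 3.683×10^-6 K/W
R_polyisocyanurate foam = L/(kA) = 0.11/(0.025×32.2) = 0.1366 K/W
R_stainless steel = L/(kA) = 0.004/(17×32.2) = 7.307×10^-6 K/W
R_total = 0.1367 K/W
Q = ΔT / R_total = 214 / 0.1367

Q ≈ 1570 W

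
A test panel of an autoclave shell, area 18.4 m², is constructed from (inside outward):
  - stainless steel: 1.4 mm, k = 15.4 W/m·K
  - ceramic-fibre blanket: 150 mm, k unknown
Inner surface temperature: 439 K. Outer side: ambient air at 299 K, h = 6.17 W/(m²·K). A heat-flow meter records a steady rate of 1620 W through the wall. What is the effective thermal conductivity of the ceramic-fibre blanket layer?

k ≈ 0.105 W/(m·K)

Thermal resistances in series:
R_stainless steel = L/(kA) = 0.0014/(15.4×18.4) = 4.941×10^-6 K/W
R_outer film = 1/(h_o·A) = 1/(6.17×18.4) = 0.008808 K/W
Sum of known resistances R_other = 0.008813 K/W
Total R = ΔT/Q = 140/1620 = 0.08642 K/W
R_ceramic-fibre blanket = R_total − R_other = 0.07761 K/W
k = L/(R·A) = 0.15/(0.07761×18.4)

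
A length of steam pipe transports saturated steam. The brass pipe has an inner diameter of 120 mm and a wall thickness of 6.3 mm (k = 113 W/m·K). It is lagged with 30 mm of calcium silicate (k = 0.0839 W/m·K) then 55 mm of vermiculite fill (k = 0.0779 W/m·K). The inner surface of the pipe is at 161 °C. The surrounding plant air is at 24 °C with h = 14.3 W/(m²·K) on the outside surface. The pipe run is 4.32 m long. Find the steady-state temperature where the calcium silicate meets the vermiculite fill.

Cylindrical conduction, so R = ln(r₂/r₁)/(2πkL) per layer, in series:
R_brass pipe wall = ln(66.3/60)/(2π×113×4.32) = 3.255×10^-5 K/W
R_calcium silicate = ln(96.3/66.3)/(2π×0.0839×4.32) = 0.1639 K/W
R_vermiculite fill = ln(151.3/96.3)/(2π×0.0779×4.32) = 0.2137 K/W
R_outer film = 1/(h_o·2πr_oL) = 1/(14.3×2π×0.1513×4.32) = 0.01703 K/W
R_total = 0.3946 K/W
Q = ΔT/R_total = 137/0.3946
Q = 347 W
T_interface = T_inner − Q·ΣR(inner→interface) = 161 − 347×0.1639

T ≈ 104 °C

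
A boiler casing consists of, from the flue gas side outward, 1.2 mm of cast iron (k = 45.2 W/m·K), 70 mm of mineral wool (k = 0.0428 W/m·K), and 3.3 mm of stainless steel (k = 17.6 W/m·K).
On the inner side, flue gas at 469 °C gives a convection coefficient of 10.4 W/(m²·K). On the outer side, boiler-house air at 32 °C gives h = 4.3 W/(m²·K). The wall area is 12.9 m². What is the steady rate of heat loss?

Series thermal resistances:
R_inner film = 1/(h_i·A) = 1/(10.4×12.9) = 0.007454 K/W
R_cast iron = L/(kA) = 0.0012/(45.2×12.9) = 2.058×10^-6 K/W
R_mineral wool = L/(kA) = 0.07/(0.0428×12.9) = 0.1268 K/W
R_stainless steel = L/(kA) = 0.0033/(17.6×12.9) = 1.453×10^-5 K/W
R_outer film = 1/(h_o·A) = 1/(4.3×12.9) = 0.01803 K/W
R_total = 0.1523 K/W
Q = ΔT / R_total = 437 / 0.1523

Q ≈ 2870 W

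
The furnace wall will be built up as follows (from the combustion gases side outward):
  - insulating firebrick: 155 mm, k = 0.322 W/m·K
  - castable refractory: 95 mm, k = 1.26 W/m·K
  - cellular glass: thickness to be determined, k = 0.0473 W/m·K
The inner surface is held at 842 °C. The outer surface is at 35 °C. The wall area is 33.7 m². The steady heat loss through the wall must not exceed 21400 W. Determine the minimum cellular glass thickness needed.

L ≈ 33.8 mm

Series thermal resistances:
R_insulating firebrick = L/(kA) = 0.155/(0.322×33.7) = 0.01428 K/W
R_castable refractory = L/(kA) = 0.095/(1.26×33.7) = 0.002237 K/W
Sum of the known resistances R_other = 0.01652 K/W
Required total resistance R_tot = ΔT/Q_allow = 807/21400 = 0.03771 K/W
R_cellular glass = R_tot − R_other = 0.02119 K/W
L = R·k·A = 0.02119×0.0473×33.7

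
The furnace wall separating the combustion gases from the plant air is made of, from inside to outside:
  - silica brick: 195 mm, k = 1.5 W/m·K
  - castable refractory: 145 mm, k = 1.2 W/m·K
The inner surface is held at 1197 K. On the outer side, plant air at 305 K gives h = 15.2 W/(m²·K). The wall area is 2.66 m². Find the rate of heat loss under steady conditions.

Treating each layer as a thermal resistance in series:
R_silica brick = L/(kA) = 0.195/(1.5×2.66) = 0.04887 K/W
R_castable refractory = L/(kA) = 0.145/(1.2×2.66) = 0.04543 K/W
R_outer film = 1/(h_o·A) = 1/(15.2×2.66) = 0.02473 K/W
R_total = 0.119 K/W
Q = ΔT / R_total = 892 / 0.119

Q ≈ 7490 W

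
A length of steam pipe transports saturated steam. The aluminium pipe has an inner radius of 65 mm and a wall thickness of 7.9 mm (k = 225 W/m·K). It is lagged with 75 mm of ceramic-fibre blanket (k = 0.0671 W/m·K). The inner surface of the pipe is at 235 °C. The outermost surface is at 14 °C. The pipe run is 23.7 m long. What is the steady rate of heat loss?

Treating each annulus and film as a series resistance:
R_aluminium pipe wall = ln(72.9/65)/(2π×225×23.7) = 3.423×10^-6 K/W
R_ceramic-fibre blanket = ln(147.9/72.9)/(2π×0.0671×23.7) = 0.0708 K/W
R_total = 0.07081 K/W
Q = ΔT/R_total = 221/0.07081

Q ≈ 3120 W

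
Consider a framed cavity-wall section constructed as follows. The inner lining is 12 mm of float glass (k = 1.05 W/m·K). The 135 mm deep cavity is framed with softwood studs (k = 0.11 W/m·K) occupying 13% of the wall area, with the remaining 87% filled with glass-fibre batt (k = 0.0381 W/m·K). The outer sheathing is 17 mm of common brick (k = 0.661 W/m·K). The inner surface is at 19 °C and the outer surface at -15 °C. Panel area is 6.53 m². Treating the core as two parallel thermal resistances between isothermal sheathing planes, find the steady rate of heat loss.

Q ≈ 77 W

Sheathing layers in series; stud and cavity paths in parallel between them.
R_inner = 0.012/(1.05×6.53) = 0.00175 K/W
R_stud  = 0.135/(0.11×0.13×6.53) = 1.446 K/W
R_cav   = 0.135/(0.0381×0.87×6.53) = 0.6237 K/W
1/R_core = 1/R_stud + 1/R_cav → R_core = 0.4357 K/W
R_outer = 0.017/(0.661×6.53) = 0.003939 K/W
R_total = 0.4414 K/W
Q = ΔT/R_total = 34/0.4414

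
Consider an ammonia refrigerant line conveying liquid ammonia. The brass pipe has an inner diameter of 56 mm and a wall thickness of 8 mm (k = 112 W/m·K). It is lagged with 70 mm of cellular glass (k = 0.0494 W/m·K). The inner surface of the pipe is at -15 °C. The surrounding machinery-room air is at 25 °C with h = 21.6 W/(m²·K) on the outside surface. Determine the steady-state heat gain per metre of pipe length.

Per-layer cylindrical resistances, series-summed:
R_brass pipe wall = ln(36/28)/(2π×112×1) = 3.571×10^-4 K/W
R_cellular glass = ln(106/36)/(2π×0.0494×1) = 3.479 K/W
R_outer film = 1/(h_o·2πr_oL) = 1/(21.6×2π×0.106×1) = 0.06951 K/W
R_total = 3.549 K/W
Q = ΔT/R_total = 40/3.549

q′ ≈ 11.3 W/m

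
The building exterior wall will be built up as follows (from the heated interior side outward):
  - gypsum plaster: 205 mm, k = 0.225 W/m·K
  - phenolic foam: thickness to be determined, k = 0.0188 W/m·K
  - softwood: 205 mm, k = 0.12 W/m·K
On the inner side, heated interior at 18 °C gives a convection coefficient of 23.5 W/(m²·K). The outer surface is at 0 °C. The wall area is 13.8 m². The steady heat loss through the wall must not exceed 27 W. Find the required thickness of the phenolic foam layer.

L ≈ 123 mm

Model the wall as resistances in series:
R_inner film = 1/(h_i·A) = 1/(23.5×13.8) = 0.003084 K/W
R_gypsum plaster = L/(kA) = 0.205/(0.225×13.8) = 0.06602 K/W
R_softwood = L/(kA) = 0.205/(0.12×13.8) = 0.1238 K/W
Sum of the known resistances R_other = 0.1929 K/W
Required total resistance R_tot = ΔT/Q_allow = 18/27 = 0.6667 K/W
R_phenolic foam = R_tot − R_other = 0.4738 K/W
L = R·k·A = 0.4738×0.0188×13.8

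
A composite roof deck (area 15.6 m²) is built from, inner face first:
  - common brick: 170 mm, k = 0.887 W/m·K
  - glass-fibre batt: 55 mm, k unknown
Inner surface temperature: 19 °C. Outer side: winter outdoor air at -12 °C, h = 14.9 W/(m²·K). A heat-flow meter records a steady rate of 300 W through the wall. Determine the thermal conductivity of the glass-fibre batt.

k ≈ 0.0406 W/(m·K)

Treating each layer as a thermal resistance in series:
R_common brick = L/(kA) = 0.17/(0.887×15.6) = 0.01229 K/W
R_outer film = 1/(h_o·A) = 1/(14.9×15.6) = 0.004302 K/W
Sum of known resistances R_other = 0.01659 K/W
Total R = ΔT/Q = 31/300 = 0.1033 K/W
R_glass-fibre batt = R_total − R_other = 0.08675 K/W
k = L/(R·A) = 0.055/(0.08675×15.6)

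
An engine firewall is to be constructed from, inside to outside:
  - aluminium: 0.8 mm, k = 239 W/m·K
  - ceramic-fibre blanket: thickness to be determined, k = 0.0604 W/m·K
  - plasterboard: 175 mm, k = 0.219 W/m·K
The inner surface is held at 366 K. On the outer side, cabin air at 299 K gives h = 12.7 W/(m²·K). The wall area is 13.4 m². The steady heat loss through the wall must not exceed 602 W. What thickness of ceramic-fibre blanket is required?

Treating each layer as a thermal resistance in series:
R_aluminium = L/(kA) = 0.0008/(239×13.4) = 2.498×10^-7 K/W
R_plasterboard = L/(kA) = 0.175/(0.219×13.4) = 0.05963 K/W
R_outer film = 1/(h_o·A) = 1/(12.7×13.4) = 0.005876 K/W
Sum of the known resistances R_other = 0.06551 K/W
Required total resistance R_tot = ΔT/Q_allow = 67/602 = 0.1113 K/W
R_ceramic-fibre blanket = R_tot − R_other = 0.04579 K/W
L = R·k·A = 0.04579×0.0604×13.4

L ≈ 37.1 mm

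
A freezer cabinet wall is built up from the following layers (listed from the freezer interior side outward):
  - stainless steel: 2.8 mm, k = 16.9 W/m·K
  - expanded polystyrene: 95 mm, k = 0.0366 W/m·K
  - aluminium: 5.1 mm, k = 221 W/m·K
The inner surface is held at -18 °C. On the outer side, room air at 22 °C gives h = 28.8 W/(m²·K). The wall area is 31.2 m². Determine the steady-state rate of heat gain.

Treating each layer as a thermal resistance in series:
R_stainless steel = L/(kA) = 0.0028/(16.9×31.2) = 5.31×10^-6 K/W
R_expanded polystyrene = L/(kA) = 0.095/(0.0366×31.2) = 0.08319 K/W
R_aluminium = L/(kA) = 0.0051/(221×31.2) = 7.396×10^-7 K/W
R_outer film = 1/(h_o·A) = 1/(28.8×31.2) = 0.001113 K/W
R_total = 0.08431 K/W
Q = ΔT / R_total = 40 / 0.08431

Q ≈ 474 W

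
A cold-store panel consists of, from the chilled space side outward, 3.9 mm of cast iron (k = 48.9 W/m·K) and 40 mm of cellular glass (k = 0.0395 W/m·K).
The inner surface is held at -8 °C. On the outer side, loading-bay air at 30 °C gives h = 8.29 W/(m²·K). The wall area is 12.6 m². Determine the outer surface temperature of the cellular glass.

Model the wall as resistances in series:
R_cast iron = L/(kA) = 0.0039/(48.9×12.6) = 6.33×10^-6 K/W
R_cellular glass = L/(kA) = 0.04/(0.0395×12.6) = 0.08037 K/W
R_outer film = 1/(h_o·A) = 1/(8.29×12.6) = 0.009574 K/W
R_total = 0.08995 K/W;  Q = ΔT/R_total = 38/0.08995 = 422.5 W
T_interface = T_inner + Q·ΣR(inner→interface) = -8 + 422×0.08038

T ≈ 26 °C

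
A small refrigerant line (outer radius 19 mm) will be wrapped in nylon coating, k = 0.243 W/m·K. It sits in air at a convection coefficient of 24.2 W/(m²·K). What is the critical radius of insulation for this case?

For a cylinder r_cr = k/h = 0.243/24.2
r_cr = 10 mm; since the bare radius (19 mm) is above r_cr, any added insulation will reduce heat loss.

r_cr ≈ 10 mm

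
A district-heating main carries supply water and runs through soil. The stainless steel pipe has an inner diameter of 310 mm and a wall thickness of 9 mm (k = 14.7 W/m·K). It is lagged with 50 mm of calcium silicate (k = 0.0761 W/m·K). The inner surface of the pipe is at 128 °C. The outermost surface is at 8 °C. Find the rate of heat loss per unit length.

Radial resistances (cylindrical: R_cond = ln(r_o/r_i)/(2πkL), R_conv = 1/(h·2πrL)):
R_stainless steel pipe wall = ln(164/155)/(2π×14.7×1) = 6.111×10^-4 K/W
R_calcium silicate = ln(214/164)/(2π×0.0761×1) = 0.5565 K/W
R_total = 0.5572 K/W
Q = ΔT/R_total = 120/0.5572

q′ ≈ 215 W/m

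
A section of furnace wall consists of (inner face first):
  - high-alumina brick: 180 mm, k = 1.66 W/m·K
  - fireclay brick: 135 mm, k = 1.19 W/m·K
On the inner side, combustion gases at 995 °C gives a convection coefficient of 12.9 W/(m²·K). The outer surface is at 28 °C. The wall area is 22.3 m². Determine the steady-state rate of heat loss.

Thermal resistances in series:
R_inner film = 1/(h_i·A) = 1/(12.9×22.3) = 0.003476 K/W
R_high-alumina brick = L/(kA) = 0.18/(1.66×22.3) = 0.004862 K/W
R_fireclay brick = L/(kA) = 0.135/(1.19×22.3) = 0.005087 K/W
R_total = 0.01343 K/W
Q = ΔT / R_total = 967 / 0.01343

Q ≈ 72000 W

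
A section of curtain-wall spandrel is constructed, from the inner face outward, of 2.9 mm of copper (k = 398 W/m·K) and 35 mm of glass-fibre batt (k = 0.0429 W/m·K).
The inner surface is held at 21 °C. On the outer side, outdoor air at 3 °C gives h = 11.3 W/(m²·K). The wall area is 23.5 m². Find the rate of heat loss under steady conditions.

Q ≈ 468 W

Treating each layer as a thermal resistance in series:
R_copper = L/(kA) = 0.0029/(398×23.5) = 3.101×10^-7 K/W
R_glass-fibre batt = L/(kA) = 0.035/(0.0429×23.5) = 0.03472 K/W
R_outer film = 1/(h_o·A) = 1/(11.3×23.5) = 0.003766 K/W
R_total = 0.03848 K/W
Q = ΔT / R_total = 18 / 0.03848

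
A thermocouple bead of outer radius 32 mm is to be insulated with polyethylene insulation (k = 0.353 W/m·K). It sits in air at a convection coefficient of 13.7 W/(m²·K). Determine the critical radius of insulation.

For a sphere r_cr = 2k/h = 2×0.353/13.7
r_cr = 51.5 mm; since the bare radius (32 mm) is below r_cr, adding a thin layer of insulation will *increase* heat loss.

r_cr ≈ 51.5 mm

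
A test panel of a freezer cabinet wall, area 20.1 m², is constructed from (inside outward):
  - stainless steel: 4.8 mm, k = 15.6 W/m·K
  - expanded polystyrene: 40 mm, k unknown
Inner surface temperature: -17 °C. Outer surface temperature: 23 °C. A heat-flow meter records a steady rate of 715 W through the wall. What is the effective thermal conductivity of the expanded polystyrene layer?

Model the wall as resistances in series:
R_stainless steel = L/(kA) = 0.0048/(15.6×20.1) = 1.531×10^-5 K/W
Sum of known resistances R_other = 1.531×10^-5 K/W
Total R = ΔT/Q = 40/715 = 0.05594 K/W
R_expanded polystyrene = R_total − R_other = 0.05593 K/W
k = L/(R·A) = 0.04/(0.05593×20.1)

k ≈ 0.0356 W/(m·K)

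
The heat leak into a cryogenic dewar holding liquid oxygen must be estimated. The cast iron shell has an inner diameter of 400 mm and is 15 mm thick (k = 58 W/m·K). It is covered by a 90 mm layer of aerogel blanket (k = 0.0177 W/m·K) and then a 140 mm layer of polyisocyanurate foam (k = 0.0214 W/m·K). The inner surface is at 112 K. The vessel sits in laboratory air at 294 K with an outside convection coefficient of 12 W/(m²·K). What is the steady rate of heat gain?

Radial (spherical) resistances in series:
R_cast iron shell = (1/0.2 − 1/0.215)/(4π×58) = 4.786×10^-4 K/W
R_aerogel blanket = (1/0.215 − 1/0.305)/(4π×0.0177) = 6.171 K/W
R_polyisocyanurate foam = (1/0.305 − 1/0.445)/(4π×0.0214) = 3.836 K/W
R_outer film = 1/(h·4πr_o²) = 1/(12×4π×0.445²) = 0.03349 K/W
R_total = 10.04 K/W
Q = ΔT/R_total = 182/10.04

Q ≈ 18.1 W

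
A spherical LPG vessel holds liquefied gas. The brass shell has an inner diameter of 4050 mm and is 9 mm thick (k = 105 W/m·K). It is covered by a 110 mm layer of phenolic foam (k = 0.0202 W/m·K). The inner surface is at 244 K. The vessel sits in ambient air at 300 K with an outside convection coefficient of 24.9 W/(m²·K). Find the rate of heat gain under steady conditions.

Q ≈ 560 W

Each spherical layer contributes R = (1/r_i − 1/r_o)/(4πk):
R_brass shell = (1/2.025 − 1/2.034)/(4π×105) = 1.656×10^-6 K/W
R_phenolic foam = (1/2.034 − 1/2.144)/(4π×0.0202) = 0.09937 K/W
R_outer film = 1/(h·4πr_o²) = 1/(24.9×4π×2.144²) = 6.953×10^-4 K/W
R_total = 0.1001 K/W
Q = ΔT/R_total = 56/0.1001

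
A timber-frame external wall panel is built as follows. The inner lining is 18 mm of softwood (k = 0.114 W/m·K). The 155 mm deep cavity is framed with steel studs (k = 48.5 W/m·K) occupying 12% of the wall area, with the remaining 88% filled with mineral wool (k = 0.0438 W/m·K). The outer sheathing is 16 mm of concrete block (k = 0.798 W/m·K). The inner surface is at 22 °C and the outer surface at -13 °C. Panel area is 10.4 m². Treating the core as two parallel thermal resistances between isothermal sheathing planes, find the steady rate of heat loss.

Sheathing layers in series; stud and cavity paths in parallel between them.
R_inner = 0.018/(0.114×10.4) = 0.01518 K/W
R_stud  = 0.155/(48.5×0.12×10.4) = 0.002561 K/W
R_cav   = 0.155/(0.0438×0.88×10.4) = 0.3867 K/W
1/R_core = 1/R_stud + 1/R_cav → R_core = 0.002544 K/W
R_outer = 0.016/(0.798×10.4) = 0.001928 K/W
R_total = 0.01965 K/W
Q = ΔT/R_total = 35/0.01965

Q ≈ 1780 W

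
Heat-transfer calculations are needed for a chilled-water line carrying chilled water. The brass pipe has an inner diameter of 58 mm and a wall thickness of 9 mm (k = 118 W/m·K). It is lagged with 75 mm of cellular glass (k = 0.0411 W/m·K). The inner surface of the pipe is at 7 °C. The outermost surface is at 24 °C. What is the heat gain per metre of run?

Per-layer cylindrical resistances, series-summed:
R_brass pipe wall = ln(38/29)/(2π×118×1) = 3.646×10^-4 K/W
R_cellular glass = ln(113/38)/(2π×0.0411×1) = 4.22 K/W
R_total = 4.22 K/W
Q = ΔT/R_total = 17/4.22

q′ ≈ 4.03 W/m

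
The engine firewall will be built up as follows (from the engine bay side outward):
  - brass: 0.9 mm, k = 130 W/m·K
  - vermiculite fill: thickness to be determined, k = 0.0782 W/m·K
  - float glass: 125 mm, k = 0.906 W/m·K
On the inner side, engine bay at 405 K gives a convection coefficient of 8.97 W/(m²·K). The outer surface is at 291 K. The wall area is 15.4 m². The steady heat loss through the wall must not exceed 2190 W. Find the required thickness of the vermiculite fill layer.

Series thermal resistances:
R_inner film = 1/(h_i·A) = 1/(8.97×15.4) = 0.007239 K/W
R_brass = L/(kA) = 0.0009/(130×15.4) = 4.496×10^-7 K/W
R_float glass = L/(kA) = 0.125/(0.906×15.4) = 0.008959 K/W
Sum of the known resistances R_other = 0.0162 K/W
Required total resistance R_tot = ΔT/Q_allow = 114/2190 = 0.05205 K/W
R_vermiculite fill = R_tot − R_other = 0.03586 K/W
L = R·k·A = 0.03586×0.0782×15.4

L ≈ 43.2 mm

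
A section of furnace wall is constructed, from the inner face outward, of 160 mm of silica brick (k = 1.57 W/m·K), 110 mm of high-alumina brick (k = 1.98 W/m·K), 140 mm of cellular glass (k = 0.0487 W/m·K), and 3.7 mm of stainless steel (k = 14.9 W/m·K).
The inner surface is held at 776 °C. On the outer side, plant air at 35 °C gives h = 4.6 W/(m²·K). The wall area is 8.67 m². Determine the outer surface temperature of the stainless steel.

Thermal resistances in series:
R_silica brick = L/(kA) = 0.16/(1.57×8.67) = 0.01175 K/W
R_high-alumina brick = L/(kA) = 0.11/(1.98×8.67) = 0.006408 K/W
R_cellular glass = L/(kA) = 0.14/(0.0487×8.67) = 0.3316 K/W
R_stainless steel = L/(kA) = 0.0037/(14.9×8.67) = 2.864×10^-5 K/W
R_outer film = 1/(h_o·A) = 1/(4.6×8.67) = 0.02507 K/W
R_total = 0.3748 K/W;  Q = ΔT/R_total = 741/0.3748 = 1977 W
T_interface = T_inner − Q·ΣR(inner→interface) = 776 − 1980×0.3498

T ≈ 84.6 °C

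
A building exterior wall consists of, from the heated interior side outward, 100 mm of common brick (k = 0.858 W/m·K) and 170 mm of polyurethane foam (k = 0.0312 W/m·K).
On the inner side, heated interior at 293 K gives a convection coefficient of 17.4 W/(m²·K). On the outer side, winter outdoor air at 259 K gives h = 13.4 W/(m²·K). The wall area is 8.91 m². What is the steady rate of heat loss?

Q ≈ 53.2 W

Series thermal resistances:
R_inner film = 1/(h_i·A) = 1/(17.4×8.91) = 0.00645 K/W
R_common brick = L/(kA) = 0.1/(0.858×8.91) = 0.01308 K/W
R_polyurethane foam = L/(kA) = 0.17/(0.0312×8.91) = 0.6115 K/W
R_outer film = 1/(h_o·A) = 1/(13.4×8.91) = 0.008376 K/W
R_total = 0.6394 K/W
Q = ΔT / R_total = 34 / 0.6394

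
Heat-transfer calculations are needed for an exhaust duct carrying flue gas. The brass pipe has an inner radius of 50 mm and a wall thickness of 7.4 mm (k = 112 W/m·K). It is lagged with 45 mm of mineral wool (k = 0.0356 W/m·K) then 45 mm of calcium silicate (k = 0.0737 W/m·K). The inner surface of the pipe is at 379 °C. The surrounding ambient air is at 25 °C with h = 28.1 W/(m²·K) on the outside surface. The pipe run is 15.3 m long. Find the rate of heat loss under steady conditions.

Per-layer cylindrical resistances, series-summed:
R_brass pipe wall = ln(57.4/50)/(2π×112×15.3) = 1.282×10^-5 K/W
R_mineral wool = ln(102.4/57.4)/(2π×0.0356×15.3) = 0.1691 K/W
R_calcium silicate = ln(147.4/102.4)/(2π×0.0737×15.3) = 0.05141 K/W
R_outer film = 1/(h_o·2πr_oL) = 1/(28.1×2π×0.1474×15.3) = 0.002511 K/W
R_total = 0.2231 K/W
Q = ΔT/R_total = 354/0.2231

Q ≈ 1590 W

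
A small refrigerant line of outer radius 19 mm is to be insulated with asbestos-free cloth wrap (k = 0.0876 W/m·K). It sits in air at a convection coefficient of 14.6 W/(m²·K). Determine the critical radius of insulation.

For a cylinder r_cr = k/h = 0.0876/14.6
r_cr = 6 mm; since the bare radius (19 mm) is above r_cr, any added insulation will reduce heat loss.

r_cr ≈ 6 mm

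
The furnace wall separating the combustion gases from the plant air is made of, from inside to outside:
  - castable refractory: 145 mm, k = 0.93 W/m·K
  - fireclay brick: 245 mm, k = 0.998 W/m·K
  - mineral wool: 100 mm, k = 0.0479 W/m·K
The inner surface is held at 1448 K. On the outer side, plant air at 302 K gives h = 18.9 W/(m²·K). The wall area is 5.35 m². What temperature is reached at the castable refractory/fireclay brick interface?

Series thermal resistances:
R_castable refractory = L/(kA) = 0.145/(0.93×5.35) = 0.02914 K/W
R_fireclay brick = L/(kA) = 0.245/(0.998×5.35) = 0.04589 K/W
R_mineral wool = L/(kA) = 0.1/(0.0479×5.35) = 0.3902 K/W
R_outer film = 1/(h_o·A) = 1/(18.9×5.35) = 0.00989 K/W
R_total = 0.4751 K/W;  Q = ΔT/R_total = 1146/0.4751 = 2412 W
T_interface = T_inner − Q·ΣR(inner→interface) = 1448 − 2410×0.02914

T ≈ 1380 K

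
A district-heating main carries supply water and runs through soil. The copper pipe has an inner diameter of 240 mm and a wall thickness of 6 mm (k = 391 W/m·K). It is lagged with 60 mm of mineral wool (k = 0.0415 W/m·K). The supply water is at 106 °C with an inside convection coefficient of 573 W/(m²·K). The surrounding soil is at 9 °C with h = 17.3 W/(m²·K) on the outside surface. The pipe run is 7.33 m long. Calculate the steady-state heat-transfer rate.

Treating each annulus and film as a series resistance:
R_inner film = 1/(h_i·2πr₁L) = 1/(573×2π×0.12×7.33) = 3.158×10^-4 K/W
R_copper pipe wall = ln(126/120)/(2π×391×7.33) = 2.709×10^-6 K/W
R_mineral wool = ln(186/126)/(2π×0.0415×7.33) = 0.2038 K/W
R_outer film = 1/(h_o·2πr_oL) = 1/(17.3×2π×0.186×7.33) = 0.006748 K/W
R_total = 0.2108 K/W
Q = ΔT/R_total = 97/0.2108

Q ≈ 460 W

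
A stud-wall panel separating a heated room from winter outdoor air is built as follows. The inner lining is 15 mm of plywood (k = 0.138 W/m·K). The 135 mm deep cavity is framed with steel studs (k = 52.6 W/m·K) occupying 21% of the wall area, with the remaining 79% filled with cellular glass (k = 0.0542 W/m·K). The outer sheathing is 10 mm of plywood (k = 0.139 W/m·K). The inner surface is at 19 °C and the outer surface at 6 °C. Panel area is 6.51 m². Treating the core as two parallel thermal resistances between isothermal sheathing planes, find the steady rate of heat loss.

Q ≈ 439 W

Sheathing layers in series; stud and cavity paths in parallel between them.
R_inner = 0.015/(0.138×6.51) = 0.0167 K/W
R_stud  = 0.135/(52.6×0.21×6.51) = 0.001877 K/W
R_cav   = 0.135/(0.0542×0.79×6.51) = 0.4843 K/W
1/R_core = 1/R_stud + 1/R_cav → R_core = 0.00187 K/W
R_outer = 0.01/(0.139×6.51) = 0.01105 K/W
R_total = 0.02962 K/W
Q = ΔT/R_total = 13/0.02962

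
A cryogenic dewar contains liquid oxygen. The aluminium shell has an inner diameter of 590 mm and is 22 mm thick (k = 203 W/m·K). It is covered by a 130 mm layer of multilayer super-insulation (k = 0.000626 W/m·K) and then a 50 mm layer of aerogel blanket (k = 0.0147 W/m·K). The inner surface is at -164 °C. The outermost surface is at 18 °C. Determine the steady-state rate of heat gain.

Q ≈ 1.54 W

Each spherical layer contributes R = (1/r_i − 1/r_o)/(4πk):
R_aluminium shell = (1/0.295 − 1/0.317)/(4π×203) = 9.222×10^-5 K/W
R_multilayer super-insulation = (1/0.317 − 1/0.447)/(4π×0.000626) = 116.6 K/W
R_aerogel blanket = (1/0.447 − 1/0.497)/(4π×0.0147) = 1.218 K/W
R_total = 117.8 K/W
Q = ΔT/R_total = 182/117.8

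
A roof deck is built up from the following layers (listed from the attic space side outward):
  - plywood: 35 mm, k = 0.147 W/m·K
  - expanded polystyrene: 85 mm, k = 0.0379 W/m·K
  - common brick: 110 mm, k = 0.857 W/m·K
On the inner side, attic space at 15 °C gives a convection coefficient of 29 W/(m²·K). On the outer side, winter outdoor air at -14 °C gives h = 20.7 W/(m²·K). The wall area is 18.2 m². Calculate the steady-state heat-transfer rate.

Q ≈ 196 W

Thermal resistances in series:
R_inner film = 1/(h_i·A) = 1/(29×18.2) = 0.001895 K/W
R_plywood = L/(kA) = 0.035/(0.147×18.2) = 0.01308 K/W
R_expanded polystyrene = L/(kA) = 0.085/(0.0379×18.2) = 0.1232 K/W
R_common brick = L/(kA) = 0.11/(0.857×18.2) = 0.007052 K/W
R_outer film = 1/(h_o·A) = 1/(20.7×18.2) = 0.002654 K/W
R_total = 0.1479 K/W
Q = ΔT / R_total = 29 / 0.1479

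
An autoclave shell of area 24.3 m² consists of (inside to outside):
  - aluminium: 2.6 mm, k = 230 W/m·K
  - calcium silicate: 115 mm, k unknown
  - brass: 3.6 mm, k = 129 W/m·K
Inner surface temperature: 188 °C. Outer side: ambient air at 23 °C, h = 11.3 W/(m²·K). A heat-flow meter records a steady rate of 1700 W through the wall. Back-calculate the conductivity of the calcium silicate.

Series thermal resistances:
R_aluminium = L/(kA) = 0.0026/(230×24.3) = 4.652×10^-7 K/W
R_brass = L/(kA) = 0.0036/(129×24.3) = 1.148×10^-6 K/W
R_outer film = 1/(h_o·A) = 1/(11.3×24.3) = 0.003642 K/W
Sum of known resistances R_other = 0.003643 K/W
Total R = ΔT/Q = 165/1700 = 0.09706 K/W
R_calcium silicate = R_total − R_other = 0.09342 K/W
k = L/(R·A) = 0.115/(0.09342×24.3)

k ≈ 0.0507 W/(m·K)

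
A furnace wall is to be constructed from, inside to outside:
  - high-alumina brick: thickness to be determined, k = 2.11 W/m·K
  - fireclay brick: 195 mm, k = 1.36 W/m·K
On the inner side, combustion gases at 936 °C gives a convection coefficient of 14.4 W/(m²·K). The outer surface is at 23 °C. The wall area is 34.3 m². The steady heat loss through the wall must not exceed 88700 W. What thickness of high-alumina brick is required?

L ≈ 296 mm

Using the resistance-network approach (series):
R_inner film = 1/(h_i·A) = 1/(14.4×34.3) = 0.002025 K/W
R_fireclay brick = L/(kA) = 0.195/(1.36×34.3) = 0.00418 K/W
Sum of the known resistances R_other = 0.006205 K/W
Required total resistance R_tot = ΔT/Q_allow = 913/88700 = 0.01029 K/W
R_high-alumina brick = R_tot − R_other = 0.004088 K/W
L = R·k·A = 0.004088×2.11×34.3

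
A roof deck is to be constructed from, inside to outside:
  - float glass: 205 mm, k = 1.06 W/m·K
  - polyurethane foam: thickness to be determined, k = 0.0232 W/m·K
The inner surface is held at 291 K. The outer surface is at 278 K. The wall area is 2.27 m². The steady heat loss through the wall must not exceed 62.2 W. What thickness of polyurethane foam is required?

Treating each layer as a thermal resistance in series:
R_float glass = L/(kA) = 0.205/(1.06×2.27) = 0.0852 K/W
Sum of the known resistances R_other = 0.0852 K/W
Required total resistance R_tot = ΔT/Q_allow = 13/62.2 = 0.209 K/W
R_polyurethane foam = R_tot − R_other = 0.1238 K/W
L = R·k·A = 0.1238×0.0232×2.27

L ≈ 6.52 mm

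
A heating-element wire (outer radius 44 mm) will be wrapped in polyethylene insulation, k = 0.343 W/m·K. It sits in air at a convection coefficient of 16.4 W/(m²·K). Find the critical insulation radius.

r_cr ≈ 20.9 mm

For a cylinder r_cr = k/h = 0.343/16.4
r_cr = 20.9 mm; since the bare radius (44 mm) is above r_cr, any added insulation will reduce heat loss.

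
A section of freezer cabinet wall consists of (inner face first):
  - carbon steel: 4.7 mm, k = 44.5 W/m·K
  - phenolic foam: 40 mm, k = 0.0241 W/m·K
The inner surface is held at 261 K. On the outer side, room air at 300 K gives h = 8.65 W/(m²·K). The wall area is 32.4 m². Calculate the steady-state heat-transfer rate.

Q ≈ 712 W

Treating each layer as a thermal resistance in series:
R_carbon steel = L/(kA) = 0.0047/(44.5×32.4) = 3.26×10^-6 K/W
R_phenolic foam = L/(kA) = 0.04/(0.0241×32.4) = 0.05123 K/W
R_outer film = 1/(h_o·A) = 1/(8.65×32.4) = 0.003568 K/W
R_total = 0.0548 K/W
Q = ΔT / R_total = 39 / 0.0548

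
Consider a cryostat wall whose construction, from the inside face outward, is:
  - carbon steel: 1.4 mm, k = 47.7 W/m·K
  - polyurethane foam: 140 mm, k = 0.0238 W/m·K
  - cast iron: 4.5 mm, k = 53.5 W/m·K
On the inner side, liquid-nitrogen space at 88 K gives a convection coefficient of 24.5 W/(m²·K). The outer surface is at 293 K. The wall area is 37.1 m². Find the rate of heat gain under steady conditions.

Model the wall as resistances in series:
R_inner film = 1/(h_i·A) = 1/(24.5×37.1) = 0.0011 K/W
R_carbon steel = L/(kA) = 0.0014/(47.7×37.1) = 7.911×10^-7 K/W
R_polyurethane foam = L/(kA) = 0.14/(0.0238×37.1) = 0.1586 K/W
R_cast iron = L/(kA) = 0.0045/(53.5×37.1) = 2.267×10^-6 K/W
R_total = 0.1597 K/W
Q = ΔT / R_total = 205 / 0.1597

Q ≈ 1280 W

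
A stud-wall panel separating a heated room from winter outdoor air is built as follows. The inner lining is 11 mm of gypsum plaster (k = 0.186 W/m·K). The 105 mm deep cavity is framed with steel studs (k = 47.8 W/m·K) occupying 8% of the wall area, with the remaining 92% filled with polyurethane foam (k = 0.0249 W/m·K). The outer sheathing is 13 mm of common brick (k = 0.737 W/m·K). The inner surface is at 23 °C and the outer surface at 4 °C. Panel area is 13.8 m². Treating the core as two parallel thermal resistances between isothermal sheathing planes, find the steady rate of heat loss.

Sheathing layers in series; stud and cavity paths in parallel between them.
R_inner = 0.011/(0.186×13.8) = 0.004285 K/W
R_stud  = 0.105/(47.8×0.08×13.8) = 0.00199 K/W
R_cav   = 0.105/(0.0249×0.92×13.8) = 0.3321 K/W
1/R_core = 1/R_stud + 1/R_cav → R_core = 0.001978 K/W
R_outer = 0.013/(0.737×13.8) = 0.001278 K/W
R_total = 0.007542 K/W
Q = ΔT/R_total = 19/0.007542

Q ≈ 2520 W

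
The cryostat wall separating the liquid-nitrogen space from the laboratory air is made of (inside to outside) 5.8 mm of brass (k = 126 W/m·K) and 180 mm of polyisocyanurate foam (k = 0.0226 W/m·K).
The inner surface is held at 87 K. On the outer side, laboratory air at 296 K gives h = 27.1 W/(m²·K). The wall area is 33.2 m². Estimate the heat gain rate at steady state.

Treating each layer as a thermal resistance in series:
R_brass = L/(kA) = 0.0058/(126×33.2) = 1.386×10^-6 K/W
R_polyisocyanurate foam = L/(kA) = 0.18/(0.0226×33.2) = 0.2399 K/W
R_outer film = 1/(h_o·A) = 1/(27.1×33.2) = 0.001111 K/W
R_total = 0.241 K/W
Q = ΔT / R_total = 209 / 0.241

Q ≈ 867 W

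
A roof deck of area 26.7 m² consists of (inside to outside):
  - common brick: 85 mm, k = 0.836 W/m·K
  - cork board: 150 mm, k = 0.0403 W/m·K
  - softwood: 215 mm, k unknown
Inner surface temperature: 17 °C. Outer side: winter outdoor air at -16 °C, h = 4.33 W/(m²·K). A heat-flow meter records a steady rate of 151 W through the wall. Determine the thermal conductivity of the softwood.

k ≈ 0.121 W/(m·K)

Using the resistance-network approach (series):
R_common brick = L/(kA) = 0.085/(0.836×26.7) = 0.003808 K/W
R_cork board = L/(kA) = 0.15/(0.0403×26.7) = 0.1394 K/W
R_outer film = 1/(h_o·A) = 1/(4.33×26.7) = 0.00865 K/W
Sum of known resistances R_other = 0.1519 K/W
Total R = ΔT/Q = 33/151 = 0.2185 K/W
R_softwood = R_total − R_other = 0.06668 K/W
k = L/(R·A) = 0.215/(0.06668×26.7)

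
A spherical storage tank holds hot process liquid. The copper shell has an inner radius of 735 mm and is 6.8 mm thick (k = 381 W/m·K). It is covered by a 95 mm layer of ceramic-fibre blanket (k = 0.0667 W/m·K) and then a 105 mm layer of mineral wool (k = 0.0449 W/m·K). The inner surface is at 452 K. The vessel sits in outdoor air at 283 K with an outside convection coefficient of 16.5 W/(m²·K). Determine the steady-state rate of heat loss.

Q ≈ 398 W

For a spherical shell R = (1/r₁ − 1/r₂)/(4πk); film R = 1/(h·4πr²). In series:
R_copper shell = (1/0.735 − 1/0.7418)/(4π×381) = 2.605×10^-6 K/W
R_ceramic-fibre blanket = (1/0.7418 − 1/0.8368)/(4π×0.0667) = 0.1826 K/W
R_mineral wool = (1/0.8368 − 1/0.9418)/(4π×0.0449) = 0.2361 K/W
R_outer film = 1/(h·4πr_o²) = 1/(16.5×4π×0.9418²) = 0.005437 K/W
R_total = 0.4242 K/W
Q = ΔT/R_total = 169/0.4242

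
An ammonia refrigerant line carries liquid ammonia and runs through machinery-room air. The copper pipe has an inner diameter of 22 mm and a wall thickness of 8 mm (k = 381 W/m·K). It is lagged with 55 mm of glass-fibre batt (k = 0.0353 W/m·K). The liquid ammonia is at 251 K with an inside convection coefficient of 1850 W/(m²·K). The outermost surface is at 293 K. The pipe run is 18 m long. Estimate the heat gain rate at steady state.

Treating each annulus and film as a series resistance:
R_inner film = 1/(h_i·2πr₁L) = 1/(1850×2π×0.011×18) = 4.345×10^-4 K/W
R_copper pipe wall = ln(19/11)/(2π×381×18) = 1.268×10^-5 K/W
R_glass-fibre batt = ln(74/19)/(2π×0.0353×18) = 0.3406 K/W
R_total = 0.341 K/W
Q = ΔT/R_total = 42/0.341

Q ≈ 123 W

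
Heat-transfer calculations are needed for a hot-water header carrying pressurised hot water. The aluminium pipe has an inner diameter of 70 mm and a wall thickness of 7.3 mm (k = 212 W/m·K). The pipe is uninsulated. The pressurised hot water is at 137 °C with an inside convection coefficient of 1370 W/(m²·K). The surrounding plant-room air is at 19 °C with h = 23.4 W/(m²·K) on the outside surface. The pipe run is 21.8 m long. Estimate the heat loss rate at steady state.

Q ≈ 15700 W

Radial resistances (cylindrical: R_cond = ln(r_o/r_i)/(2πkL), R_conv = 1/(h·2πrL)):
R_inner film = 1/(h_i·2πr₁L) = 1/(1370×2π×0.035×21.8) = 1.523×10^-4 K/W
R_aluminium pipe wall = ln(42.3/35)/(2π×212×21.8) = 6.524×10^-6 K/W
R_outer film = 1/(h_o·2πr_oL) = 1/(23.4×2π×0.0423×21.8) = 0.007376 K/W
R_total = 0.007535 K/W
Q = ΔT/R_total = 118/0.007535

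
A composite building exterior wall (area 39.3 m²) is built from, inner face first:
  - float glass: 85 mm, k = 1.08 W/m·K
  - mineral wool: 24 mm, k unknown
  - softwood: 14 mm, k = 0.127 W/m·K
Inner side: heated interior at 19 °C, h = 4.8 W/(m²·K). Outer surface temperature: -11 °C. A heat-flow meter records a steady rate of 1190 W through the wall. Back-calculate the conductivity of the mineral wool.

Series thermal resistances:
R_inner film = 1/(h_i·A) = 1/(4.8×39.3) = 0.005301 K/W
R_float glass = L/(kA) = 0.085/(1.08×39.3) = 0.002003 K/W
R_softwood = L/(kA) = 0.014/(0.127×39.3) = 0.002805 K/W
Sum of known resistances R_other = 0.01011 K/W
Total R = ΔT/Q = 30/1190 = 0.02521 K/W
R_mineral wool = R_total − R_other = 0.0151 K/W
k = L/(R·A) = 0.024/(0.0151×39.3)

k ≈ 0.0404 W/(m·K)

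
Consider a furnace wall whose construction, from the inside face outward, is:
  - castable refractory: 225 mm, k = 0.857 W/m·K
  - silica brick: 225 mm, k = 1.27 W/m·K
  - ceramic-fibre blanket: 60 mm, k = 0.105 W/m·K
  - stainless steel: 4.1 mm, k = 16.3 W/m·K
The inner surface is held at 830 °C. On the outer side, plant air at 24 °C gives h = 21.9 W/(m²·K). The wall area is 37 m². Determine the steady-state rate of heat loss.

Treating each layer as a thermal resistance in series:
R_castable refractory = L/(kA) = 0.225/(0.857×37) = 0.007096 K/W
R_silica brick = L/(kA) = 0.225/(1.27×37) = 0.004788 K/W
R_ceramic-fibre blanket = L/(kA) = 0.06/(0.105×37) = 0.01544 K/W
R_stainless steel = L/(kA) = 0.0041/(16.3×37) = 6.798×10^-6 K/W
R_outer film = 1/(h_o·A) = 1/(21.9×37) = 0.001234 K/W
R_total = 0.02857 K/W
Q = ΔT / R_total = 806 / 0.02857

Q ≈ 28200 W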